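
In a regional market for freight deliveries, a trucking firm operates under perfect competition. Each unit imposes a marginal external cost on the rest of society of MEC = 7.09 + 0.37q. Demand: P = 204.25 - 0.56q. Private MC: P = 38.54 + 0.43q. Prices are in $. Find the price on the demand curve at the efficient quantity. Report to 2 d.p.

Social marginal cost = private MC + MEC = 45.63 + 0.80q.
Set SMC = demand: 45.63 + 0.80q = 204.25 - 0.56q → q* = 116.6324.
Consumer price on the demand curve at q*: 204.25 − 0.56×116.6324 = 138.9359.

P = $138.94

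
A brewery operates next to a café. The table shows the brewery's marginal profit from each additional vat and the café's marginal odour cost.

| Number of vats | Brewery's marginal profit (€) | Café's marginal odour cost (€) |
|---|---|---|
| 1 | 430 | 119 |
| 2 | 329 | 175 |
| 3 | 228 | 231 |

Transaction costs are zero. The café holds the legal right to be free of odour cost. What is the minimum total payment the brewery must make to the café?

€294

Efficient level: marginal profit ≥ marginal odour cost through level 2, so k* = 2.
With the café holding the right, the brewery must at least compensate total damage at k*: 119 + 175 = 294.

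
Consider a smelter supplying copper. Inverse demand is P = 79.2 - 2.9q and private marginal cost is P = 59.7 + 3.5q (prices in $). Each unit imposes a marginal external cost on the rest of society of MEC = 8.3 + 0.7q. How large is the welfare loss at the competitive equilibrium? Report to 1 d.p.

Market equilibrium (private): 59.7 + 3.5q = 79.2 - 2.9q → q_m = 3.0469.
Social marginal cost = private MC + MEC = 68.0 + 4.2q.
Set SMC = demand: 68.0 + 4.2q = 79.2 - 2.9q → q* = 1.5775.
Between q* and q_m the wedge SMC − demand runs linearly from 0 to MEC(q_m), so the loss is a triangle.
DWL = ½ × 1.4694 × 10.4328 = 7.6650.

DWL = $7.7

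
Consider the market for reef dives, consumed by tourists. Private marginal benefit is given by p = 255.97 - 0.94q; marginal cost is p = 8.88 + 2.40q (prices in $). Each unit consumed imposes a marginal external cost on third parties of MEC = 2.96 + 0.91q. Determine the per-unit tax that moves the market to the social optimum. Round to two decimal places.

tax = $55.23 per unit

Social marginal benefit = demand − MEC = 253.01 - 1.85q.
Set SMB = MC: 253.01 - 1.85q = 8.88 + 2.40q → q* = 57.4424.
The Pigouvian tax equals MEC at q*: 2.96 + 0.91×57.4424 = 55.2326.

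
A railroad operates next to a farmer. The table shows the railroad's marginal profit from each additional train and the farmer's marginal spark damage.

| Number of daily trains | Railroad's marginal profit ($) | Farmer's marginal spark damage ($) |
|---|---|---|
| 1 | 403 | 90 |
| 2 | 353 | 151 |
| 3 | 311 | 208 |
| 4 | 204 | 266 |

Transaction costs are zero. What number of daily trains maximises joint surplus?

Bargaining reaches the level where marginal profit last exceeds marginal spark damage.
That holds through level 3 (311 ≥ 208) but not at 4 (204 < 266).

3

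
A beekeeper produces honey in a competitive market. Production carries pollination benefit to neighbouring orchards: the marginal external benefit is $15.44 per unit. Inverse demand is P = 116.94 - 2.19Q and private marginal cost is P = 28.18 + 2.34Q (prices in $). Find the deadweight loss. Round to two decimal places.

DWL = $26.31

Market equilibrium (private): 28.18 + 2.34Q = 116.94 - 2.19Q → Q_m = 19.5938.
Social marginal cost = private MC − MEB = 12.74 + 2.34Q.
Set SMC = demand: 12.74 + 2.34Q = 116.94 - 2.19Q → Q* = 23.0022.
The loss is the area between SMC and demand from Q* to Q_m; with linear curves that's a triangle of height MEB(Q_m).
DWL = ½ × 3.4084 × 15.4400 = 26.3128.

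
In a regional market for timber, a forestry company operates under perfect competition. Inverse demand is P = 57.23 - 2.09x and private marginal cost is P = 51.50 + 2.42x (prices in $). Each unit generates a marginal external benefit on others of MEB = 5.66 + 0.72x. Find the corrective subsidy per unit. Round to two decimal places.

Social marginal cost = private MC − MEB = 45.84 + 1.70x.
Set SMC = demand: 45.84 + 1.70x = 57.23 - 2.09x → x* = 3.0053.
The Pigouvian subsidy equals MEB at x*: 5.66 + 0.72×3.0053 = 7.8238.

subsidy = $7.82 per unit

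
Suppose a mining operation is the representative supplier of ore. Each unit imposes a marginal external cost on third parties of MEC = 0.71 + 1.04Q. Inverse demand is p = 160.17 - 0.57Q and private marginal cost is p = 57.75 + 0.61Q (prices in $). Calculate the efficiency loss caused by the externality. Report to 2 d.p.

Market equilibrium (private): 57.75 + 0.61Q = 160.17 - 0.57Q → Q_m = 86.7966.
Social marginal cost = private MC + MEC = 58.46 + 1.65Q.
Set SMC = demand: 58.46 + 1.65Q = 160.17 - 0.57Q → Q* = 45.8153.
The welfare-loss triangle has base |Q_m − Q*| and height MEC(Q_m) (the vertical gap between SMC and demand is zero at Q* and MEC at Q_m).
DWL = ½ × 40.9813 × 90.9785 = 1864.2086.

DWL = $1864.21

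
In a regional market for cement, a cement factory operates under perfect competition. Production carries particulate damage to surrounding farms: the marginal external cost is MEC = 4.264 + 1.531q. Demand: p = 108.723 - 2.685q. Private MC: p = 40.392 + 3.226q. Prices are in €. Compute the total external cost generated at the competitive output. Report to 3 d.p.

€151.588

Market equilibrium (private): 40.392 + 3.226q = 108.723 - 2.685q → q_m = 11.5600.
Total external cost = ∫₀^{q_m} (4.264 + 1.531q) dq = 4.264×11.5600 + ½×1.531×11.5600² = 151.5884.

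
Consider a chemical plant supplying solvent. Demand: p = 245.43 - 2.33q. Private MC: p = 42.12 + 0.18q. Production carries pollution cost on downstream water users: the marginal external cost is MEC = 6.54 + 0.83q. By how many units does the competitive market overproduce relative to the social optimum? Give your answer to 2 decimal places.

22.09 units

Market equilibrium (private): 42.12 + 0.18q = 245.43 - 2.33q → q_m = 81.0000.
Social marginal cost = private MC + MEC = 48.66 + 1.01q.
Set SMC = demand: 48.66 + 1.01q = 245.43 - 2.33q → q* = 58.9132.
Gap = |81.0000 − 58.9132| = 22.0868.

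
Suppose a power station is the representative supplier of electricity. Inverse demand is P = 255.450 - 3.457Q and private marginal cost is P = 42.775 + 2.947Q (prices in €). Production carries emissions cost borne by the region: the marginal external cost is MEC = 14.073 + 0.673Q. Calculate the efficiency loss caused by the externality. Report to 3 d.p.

DWL = €93.729

Market equilibrium (private): 42.775 + 2.947Q = 255.450 - 3.457Q → Q_m = 33.2097.
Social marginal cost = private MC + MEC = 56.848 + 3.620Q.
Set SMC = demand: 56.848 + 3.620Q = 255.450 - 3.457Q → Q* = 28.0630.
Height of the DWL triangle at Q_m is SMC(Q_m) − demand(Q_m) = MEC(Q_m) = 36.4231.
DWL = ½ × 5.1467 × 36.4231 = 93.7294.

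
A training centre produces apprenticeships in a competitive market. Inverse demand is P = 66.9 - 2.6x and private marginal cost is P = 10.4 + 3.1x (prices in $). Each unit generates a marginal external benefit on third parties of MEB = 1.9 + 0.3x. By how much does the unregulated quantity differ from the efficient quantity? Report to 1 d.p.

0.9 units

Market equilibrium (private): 10.4 + 3.1x = 66.9 - 2.6x → x_m = 9.9123.
Social marginal cost = private MC − MEB = 8.5 + 2.8x.
Set SMC = demand: 8.5 + 2.8x = 66.9 - 2.6x → x* = 10.8148.
Gap = |9.9123 − 10.8148| = 0.9025.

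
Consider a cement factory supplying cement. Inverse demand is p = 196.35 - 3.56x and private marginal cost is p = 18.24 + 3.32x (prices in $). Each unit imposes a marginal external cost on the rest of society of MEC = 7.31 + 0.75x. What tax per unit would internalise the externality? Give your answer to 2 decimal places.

Social marginal cost = private MC + MEC = 25.55 + 4.07x.
Set SMC = demand: 25.55 + 4.07x = 196.35 - 3.56x → x* = 22.3853.
The Pigouvian tax equals MEC at x*: 7.31 + 0.75×22.3853 = 24.0990.

tax = $24.10 per unit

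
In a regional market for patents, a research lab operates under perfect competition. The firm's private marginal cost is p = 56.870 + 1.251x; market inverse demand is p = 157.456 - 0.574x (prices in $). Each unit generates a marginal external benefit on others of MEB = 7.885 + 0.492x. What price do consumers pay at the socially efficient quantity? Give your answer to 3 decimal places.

Social marginal cost = private MC − MEB = 48.985 + 0.759x.
Set SMC = demand: 48.985 + 0.759x = 157.456 - 0.574x → x* = 81.3736.
Consumer price on the demand curve at x*: 157.456 − 0.574×81.3736 = 110.7476.

P = $110.748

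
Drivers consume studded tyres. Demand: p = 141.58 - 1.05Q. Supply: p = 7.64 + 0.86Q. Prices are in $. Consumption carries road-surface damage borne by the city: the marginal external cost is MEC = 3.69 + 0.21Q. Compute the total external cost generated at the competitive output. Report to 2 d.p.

$775.11

Market equilibrium (private): 7.64 + 0.86Q = 141.58 - 1.05Q → Q_m = 70.1257.
Total external cost = ∫₀^{Q_m} (3.69 + 0.21Q) dQ = 3.69×70.1257 + ½×0.21×70.1257² = 775.1133.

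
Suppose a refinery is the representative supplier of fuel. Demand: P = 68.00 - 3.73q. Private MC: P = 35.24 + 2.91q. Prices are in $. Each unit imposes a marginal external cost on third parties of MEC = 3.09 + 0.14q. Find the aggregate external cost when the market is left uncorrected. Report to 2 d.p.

$16.95

Market equilibrium (private): 35.24 + 2.91q = 68.00 - 3.73q → q_m = 4.9337.
Total external cost = ∫₀^{q_m} (3.09 + 0.14q) dq = 3.09×4.9337 + ½×0.14×4.9337² = 16.9490.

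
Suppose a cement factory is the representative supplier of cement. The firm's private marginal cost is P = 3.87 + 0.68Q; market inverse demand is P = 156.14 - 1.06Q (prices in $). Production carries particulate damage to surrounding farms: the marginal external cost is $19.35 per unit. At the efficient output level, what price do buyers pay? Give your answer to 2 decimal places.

Social marginal cost = private MC + MEC = 23.22 + 0.68Q.
Set SMC = demand: 23.22 + 0.68Q = 156.14 - 1.06Q → Q* = 76.3908.
Consumer price on the demand curve at Q*: 156.14 − 1.06×76.3908 = 75.1658.

P = $75.17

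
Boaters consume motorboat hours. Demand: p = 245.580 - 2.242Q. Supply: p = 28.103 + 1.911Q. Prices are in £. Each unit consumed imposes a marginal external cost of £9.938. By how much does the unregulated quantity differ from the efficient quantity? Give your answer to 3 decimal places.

2.393 units

Market equilibrium (private): 28.103 + 1.911Q = 245.580 - 2.242Q → Q_m = 52.3662.
Social marginal benefit = demand − MEC = 235.642 - 2.242Q.
Set SMB = MC: 235.642 - 2.242Q = 28.103 + 1.911Q → Q* = 49.9733.
Gap = |52.3662 − 49.9733| = 2.3929.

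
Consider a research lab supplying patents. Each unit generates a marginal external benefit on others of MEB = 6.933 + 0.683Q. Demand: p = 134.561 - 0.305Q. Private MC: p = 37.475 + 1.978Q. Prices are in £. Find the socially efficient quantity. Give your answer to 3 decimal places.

Social marginal cost = private MC − MEB = 30.542 + 1.295Q.
Set SMC = demand: 30.542 + 1.295Q = 134.561 - 0.305Q → Q* = 65.0119.

Q* = 65.012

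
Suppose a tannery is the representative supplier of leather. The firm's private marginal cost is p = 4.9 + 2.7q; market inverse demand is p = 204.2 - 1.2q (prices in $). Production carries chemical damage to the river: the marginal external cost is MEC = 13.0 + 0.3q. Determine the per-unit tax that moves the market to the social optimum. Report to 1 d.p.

Social marginal cost = private MC + MEC = 17.9 + 3.0q.
Set SMC = demand: 17.9 + 3.0q = 204.2 - 1.2q → q* = 44.3571.
The Pigouvian tax equals MEC at q*: 13.0 + 0.3×44.3571 = 26.3071.

tax = $26.3 per unit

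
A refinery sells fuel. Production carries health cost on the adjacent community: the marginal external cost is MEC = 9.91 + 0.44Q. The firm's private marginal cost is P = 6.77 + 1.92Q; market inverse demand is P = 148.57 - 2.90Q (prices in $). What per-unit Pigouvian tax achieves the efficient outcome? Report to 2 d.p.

Social marginal cost = private MC + MEC = 16.68 + 2.36Q.
Set SMC = demand: 16.68 + 2.36Q = 148.57 - 2.90Q → Q* = 25.0741.
The Pigouvian tax equals MEC at Q*: 9.91 + 0.44×25.0741 = 20.9426.

tax = $20.94 per unit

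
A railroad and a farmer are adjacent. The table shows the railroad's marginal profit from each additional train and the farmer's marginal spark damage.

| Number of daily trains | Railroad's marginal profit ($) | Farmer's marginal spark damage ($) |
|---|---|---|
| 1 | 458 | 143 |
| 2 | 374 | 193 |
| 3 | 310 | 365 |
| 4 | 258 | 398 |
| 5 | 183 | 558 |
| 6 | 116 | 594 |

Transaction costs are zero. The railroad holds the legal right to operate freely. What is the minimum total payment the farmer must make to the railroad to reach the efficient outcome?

Left alone the railroad would choose level 6 (marginal profit stays positive).
Efficient level: k* = 2 (marginal profit ≥ marginal spark damage through 2).
The farmer must at least cover the railroad's forgone profit from cutting 6→2: 310 + 258 + 183 + 116 = 867.

$867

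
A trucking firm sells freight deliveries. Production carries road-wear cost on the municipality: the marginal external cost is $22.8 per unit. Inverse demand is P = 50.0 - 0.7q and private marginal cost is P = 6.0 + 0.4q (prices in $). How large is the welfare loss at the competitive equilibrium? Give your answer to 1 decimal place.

Market equilibrium (private): 6.0 + 0.4q = 50.0 - 0.7q → q_m = 40.0000.
Social marginal cost = private MC + MEC = 28.8 + 0.4q.
Set SMC = demand: 28.8 + 0.4q = 50.0 - 0.7q → q* = 19.2727.
Between q* and q_m the wedge SMC − demand runs linearly from 0 to MEC(q_m), so the loss is a triangle.
DWL = ½ × 20.7273 × 22.8000 = 236.2912.

DWL = $236.3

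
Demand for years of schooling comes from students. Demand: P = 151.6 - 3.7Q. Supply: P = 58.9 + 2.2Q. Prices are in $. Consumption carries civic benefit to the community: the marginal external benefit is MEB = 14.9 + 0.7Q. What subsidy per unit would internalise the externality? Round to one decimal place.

Social marginal benefit = demand + MEB = 166.5 - 3.0Q.
Set SMB = MC: 166.5 - 3.0Q = 58.9 + 2.2Q → Q* = 20.6923.
The Pigouvian subsidy equals MEB at Q*: 14.9 + 0.7×20.6923 = 29.3846.

subsidy = $29.4 per unit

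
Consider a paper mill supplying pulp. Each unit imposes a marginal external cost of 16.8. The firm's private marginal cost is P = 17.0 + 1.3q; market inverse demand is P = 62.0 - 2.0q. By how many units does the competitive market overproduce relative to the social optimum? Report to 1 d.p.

Market equilibrium (private): 17.0 + 1.3q = 62.0 - 2.0q → q_m = 13.6364.
Social marginal cost = private MC + MEC = 33.8 + 1.3q.
Set SMC = demand: 33.8 + 1.3q = 62.0 - 2.0q → q* = 8.5455.
Gap = |13.6364 − 8.5455| = 5.0909.

5.1 units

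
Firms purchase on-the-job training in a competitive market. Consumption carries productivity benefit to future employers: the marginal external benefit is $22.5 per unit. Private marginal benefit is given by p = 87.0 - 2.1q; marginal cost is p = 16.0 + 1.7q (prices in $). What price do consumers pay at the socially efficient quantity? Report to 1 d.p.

Social marginal benefit = demand + MEB = 109.5 - 2.1q.
Set SMB = MC: 109.5 - 2.1q = 16.0 + 1.7q → q* = 24.6053.
Consumer price on the demand curve at q*: 87.0 − 2.1×24.6053 = 35.3289.

P = $35.3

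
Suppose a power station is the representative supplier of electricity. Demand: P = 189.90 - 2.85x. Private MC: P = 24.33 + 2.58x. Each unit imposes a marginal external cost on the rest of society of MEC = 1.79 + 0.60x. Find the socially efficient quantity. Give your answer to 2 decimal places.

x* = 27.16

Social marginal cost = private MC + MEC = 26.12 + 3.18x.
Set SMC = demand: 26.12 + 3.18x = 189.90 - 2.85x → x* = 27.1609.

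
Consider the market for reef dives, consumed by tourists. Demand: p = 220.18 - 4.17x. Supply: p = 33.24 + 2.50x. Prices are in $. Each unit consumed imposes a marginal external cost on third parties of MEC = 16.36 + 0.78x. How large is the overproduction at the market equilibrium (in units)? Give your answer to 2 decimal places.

Market equilibrium (private): 33.24 + 2.50x = 220.18 - 4.17x → x_m = 28.0270.
Social marginal benefit = demand − MEC = 203.82 - 4.95x.
Set SMB = MC: 203.82 - 4.95x = 33.24 + 2.50x → x* = 22.8966.
Gap = |28.0270 − 22.8966| = 5.1304.

5.13 units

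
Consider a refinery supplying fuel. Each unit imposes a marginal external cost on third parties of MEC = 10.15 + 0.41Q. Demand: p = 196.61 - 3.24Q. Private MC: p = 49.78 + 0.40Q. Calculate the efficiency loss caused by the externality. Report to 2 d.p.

DWL = 87.94

Market equilibrium (private): 49.78 + 0.40Q = 196.61 - 3.24Q → Q_m = 40.3379.
Social marginal cost = private MC + MEC = 59.93 + 0.81Q.
Set SMC = demand: 59.93 + 0.81Q = 196.61 - 3.24Q → Q* = 33.7481.
Height of the DWL triangle at Q_m is SMC(Q_m) − demand(Q_m) = MEC(Q_m) = 26.6885.
DWL = ½ × 6.5898 × 26.6885 = 87.9359.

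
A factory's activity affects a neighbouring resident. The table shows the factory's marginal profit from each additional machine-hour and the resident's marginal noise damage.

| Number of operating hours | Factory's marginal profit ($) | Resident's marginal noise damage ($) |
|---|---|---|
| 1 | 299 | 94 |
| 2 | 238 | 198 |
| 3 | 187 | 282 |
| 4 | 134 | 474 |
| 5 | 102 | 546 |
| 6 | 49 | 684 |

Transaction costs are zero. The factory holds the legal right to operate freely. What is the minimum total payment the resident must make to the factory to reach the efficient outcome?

$472

Left alone the factory would choose level 6 (marginal profit stays positive).
Efficient level: k* = 2 (marginal profit ≥ marginal noise damage through 2).
The resident must at least cover the factory's forgone profit from cutting 6→2: 187 + 134 + 102 + 49 = 472.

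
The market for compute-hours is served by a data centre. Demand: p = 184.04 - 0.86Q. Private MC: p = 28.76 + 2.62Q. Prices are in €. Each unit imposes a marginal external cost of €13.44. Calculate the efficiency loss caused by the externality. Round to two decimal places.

DWL = €25.95

Market equilibrium (private): 28.76 + 2.62Q = 184.04 - 0.86Q → Q_m = 44.6207.
Social marginal cost = private MC + MEC = 42.20 + 2.62Q.
Set SMC = demand: 42.20 + 2.62Q = 184.04 - 0.86Q → Q* = 40.7586.
Height of the DWL triangle at Q_m is SMC(Q_m) − demand(Q_m) = MEC(Q_m) = 13.4400.
DWL = ½ × 3.8621 × 13.4400 = 25.9533.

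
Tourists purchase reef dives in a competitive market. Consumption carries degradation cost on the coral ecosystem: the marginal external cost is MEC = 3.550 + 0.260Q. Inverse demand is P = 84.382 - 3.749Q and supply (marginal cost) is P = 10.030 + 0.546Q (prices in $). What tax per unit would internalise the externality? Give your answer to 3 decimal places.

tax = $7.591 per unit

Social marginal benefit = demand − MEC = 80.832 - 4.009Q.
Set SMB = MC: 80.832 - 4.009Q = 10.030 + 0.546Q → Q* = 15.5438.
The Pigouvian tax equals MEC at Q*: 3.550 + 0.260×15.5438 = 7.5914.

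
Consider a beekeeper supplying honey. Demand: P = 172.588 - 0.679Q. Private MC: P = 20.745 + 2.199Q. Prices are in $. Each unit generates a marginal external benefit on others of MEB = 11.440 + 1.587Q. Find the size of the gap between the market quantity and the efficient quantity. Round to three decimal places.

73.718 units

Market equilibrium (private): 20.745 + 2.199Q = 172.588 - 0.679Q → Q_m = 52.7599.
Social marginal cost = private MC − MEB = 9.305 + 0.612Q.
Set SMC = demand: 9.305 + 0.612Q = 172.588 - 0.679Q → Q* = 126.4779.
Gap = |52.7599 − 126.4779| = 73.7180.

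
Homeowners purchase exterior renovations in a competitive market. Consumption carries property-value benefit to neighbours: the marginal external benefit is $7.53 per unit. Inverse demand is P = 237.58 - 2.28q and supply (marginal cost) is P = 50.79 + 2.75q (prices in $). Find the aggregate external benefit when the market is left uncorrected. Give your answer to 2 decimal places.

$279.63

Market equilibrium (private): 50.79 + 2.75q = 237.58 - 2.28q → q_m = 37.1352.
Total external benefit = MEB × q_m = 7.53 × 37.1352 = 279.6281.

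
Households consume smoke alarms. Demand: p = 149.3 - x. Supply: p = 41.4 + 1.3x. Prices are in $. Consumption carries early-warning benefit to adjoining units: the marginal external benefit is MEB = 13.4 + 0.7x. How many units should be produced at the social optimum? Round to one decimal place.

x* = 75.8

Social marginal benefit = demand + MEB = 162.7 - 0.3x.
Set SMB = MC: 162.7 - 0.3x = 41.4 + 1.3x → x* = 75.8125.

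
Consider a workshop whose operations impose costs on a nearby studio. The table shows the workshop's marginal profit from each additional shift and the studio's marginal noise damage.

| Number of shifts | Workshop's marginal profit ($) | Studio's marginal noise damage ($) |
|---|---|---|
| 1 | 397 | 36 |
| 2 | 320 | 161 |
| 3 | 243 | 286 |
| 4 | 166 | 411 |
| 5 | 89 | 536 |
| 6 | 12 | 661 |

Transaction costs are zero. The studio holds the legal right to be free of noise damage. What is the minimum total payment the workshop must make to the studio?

$197

Efficient level: marginal profit ≥ marginal noise damage through level 2, so k* = 2.
With the studio holding the right, the workshop must at least compensate total damage at k*: 36 + 161 = 197.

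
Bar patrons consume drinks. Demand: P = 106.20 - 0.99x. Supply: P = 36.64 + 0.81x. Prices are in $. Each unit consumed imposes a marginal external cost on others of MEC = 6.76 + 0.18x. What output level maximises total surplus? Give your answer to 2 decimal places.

Social marginal benefit = demand − MEC = 99.44 - 1.17x.
Set SMB = MC: 99.44 - 1.17x = 36.64 + 0.81x → x* = 31.7172.

x* = 31.72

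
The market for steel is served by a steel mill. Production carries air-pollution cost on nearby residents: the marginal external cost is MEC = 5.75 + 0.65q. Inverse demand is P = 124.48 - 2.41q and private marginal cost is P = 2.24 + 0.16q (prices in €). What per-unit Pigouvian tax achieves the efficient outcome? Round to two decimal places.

Social marginal cost = private MC + MEC = 7.99 + 0.81q.
Set SMC = demand: 7.99 + 0.81q = 124.48 - 2.41q → q* = 36.1770.
The Pigouvian tax equals MEC at q*: 5.75 + 0.65×36.1770 = 29.2651.

tax = €29.27 per unit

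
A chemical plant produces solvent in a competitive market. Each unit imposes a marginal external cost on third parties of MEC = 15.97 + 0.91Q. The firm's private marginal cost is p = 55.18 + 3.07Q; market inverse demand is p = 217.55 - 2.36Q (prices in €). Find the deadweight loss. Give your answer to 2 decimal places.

DWL = €147.05

Market equilibrium (private): 55.18 + 3.07Q = 217.55 - 2.36Q → Q_m = 29.9024.
Social marginal cost = private MC + MEC = 71.15 + 3.98Q.
Set SMC = demand: 71.15 + 3.98Q = 217.55 - 2.36Q → Q* = 23.0915.
Height of the DWL triangle at Q_m is SMC(Q_m) − demand(Q_m) = MEC(Q_m) = 43.1812.
DWL = ½ × 6.8109 × 43.1812 = 147.0514.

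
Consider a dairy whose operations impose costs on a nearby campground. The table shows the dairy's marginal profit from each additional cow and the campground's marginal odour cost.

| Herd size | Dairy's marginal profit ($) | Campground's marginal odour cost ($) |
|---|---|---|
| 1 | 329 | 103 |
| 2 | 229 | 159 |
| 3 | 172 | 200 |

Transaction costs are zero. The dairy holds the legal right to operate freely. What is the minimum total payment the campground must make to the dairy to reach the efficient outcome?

Left alone the dairy would choose level 3 (marginal profit stays positive).
Efficient level: k* = 2 (marginal profit ≥ marginal odour cost through 2).
The campground must at least cover the dairy's forgone profit from cutting 3→2: 172 = 172.

$172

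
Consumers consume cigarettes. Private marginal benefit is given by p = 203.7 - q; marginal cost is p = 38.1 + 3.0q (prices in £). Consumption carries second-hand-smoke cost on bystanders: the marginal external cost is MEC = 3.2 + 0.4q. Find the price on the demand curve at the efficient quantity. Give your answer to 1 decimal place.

Social marginal benefit = demand − MEC = 200.5 - 1.4q.
Set SMB = MC: 200.5 - 1.4q = 38.1 + 3.0q → q* = 36.9091.
Consumer price on the demand curve at q*: 203.7 − 1.0×36.9091 = 166.7909.

P = £166.8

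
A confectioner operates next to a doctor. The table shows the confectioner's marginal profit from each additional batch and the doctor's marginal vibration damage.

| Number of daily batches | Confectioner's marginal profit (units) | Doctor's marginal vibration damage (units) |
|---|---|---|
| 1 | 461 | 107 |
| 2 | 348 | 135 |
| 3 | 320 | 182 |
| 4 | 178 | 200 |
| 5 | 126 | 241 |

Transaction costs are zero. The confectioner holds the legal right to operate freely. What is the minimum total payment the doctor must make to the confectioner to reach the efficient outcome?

304

Left alone the confectioner would choose level 5 (marginal profit stays positive).
Efficient level: k* = 3 (marginal profit ≥ marginal vibration damage through 3).
The doctor must at least cover the confectioner's forgone profit from cutting 5→3: 178 + 126 = 304.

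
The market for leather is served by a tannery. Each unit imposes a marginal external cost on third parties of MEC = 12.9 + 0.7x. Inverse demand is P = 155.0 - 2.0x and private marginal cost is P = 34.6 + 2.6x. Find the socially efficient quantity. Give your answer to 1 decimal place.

Social marginal cost = private MC + MEC = 47.5 + 3.3x.
Set SMC = demand: 47.5 + 3.3x = 155.0 - 2.0x → x* = 20.2830.

x* = 20.3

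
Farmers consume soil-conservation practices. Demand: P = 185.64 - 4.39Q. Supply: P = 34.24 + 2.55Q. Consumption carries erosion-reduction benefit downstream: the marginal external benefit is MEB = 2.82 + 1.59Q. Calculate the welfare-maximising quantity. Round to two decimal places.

Q* = 28.83

Social marginal benefit = demand + MEB = 188.46 - 2.80Q.
Set SMB = MC: 188.46 - 2.80Q = 34.24 + 2.55Q → Q* = 28.8262.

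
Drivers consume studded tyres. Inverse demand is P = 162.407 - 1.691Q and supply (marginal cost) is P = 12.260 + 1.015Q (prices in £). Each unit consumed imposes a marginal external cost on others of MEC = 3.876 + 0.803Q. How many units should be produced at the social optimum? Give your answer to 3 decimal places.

Social marginal benefit = demand − MEC = 158.531 - 2.494Q.
Set SMB = MC: 158.531 - 2.494Q = 12.260 + 1.015Q → Q* = 41.6845.

Q* = 41.685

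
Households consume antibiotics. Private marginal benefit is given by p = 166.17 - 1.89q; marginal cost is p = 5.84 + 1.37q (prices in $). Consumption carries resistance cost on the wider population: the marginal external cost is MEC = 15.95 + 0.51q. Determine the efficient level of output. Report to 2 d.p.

Social marginal benefit = demand − MEC = 150.22 - 2.40q.
Set SMB = MC: 150.22 - 2.40q = 5.84 + 1.37q → q* = 38.2971.

q* = 38.30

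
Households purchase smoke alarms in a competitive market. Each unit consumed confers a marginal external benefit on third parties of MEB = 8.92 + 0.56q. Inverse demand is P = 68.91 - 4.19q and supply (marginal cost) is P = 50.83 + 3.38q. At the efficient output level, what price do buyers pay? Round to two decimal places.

P = 52.77

Social marginal benefit = demand + MEB = 77.83 - 3.63q.
Set SMB = MC: 77.83 - 3.63q = 50.83 + 3.38q → q* = 3.8516.
Consumer price on the demand curve at q*: 68.91 − 4.19×3.8516 = 52.7718.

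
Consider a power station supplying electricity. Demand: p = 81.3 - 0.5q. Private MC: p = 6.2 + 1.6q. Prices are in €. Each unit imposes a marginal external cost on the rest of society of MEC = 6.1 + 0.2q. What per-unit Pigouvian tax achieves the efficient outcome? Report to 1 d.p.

Social marginal cost = private MC + MEC = 12.3 + 1.8q.
Set SMC = demand: 12.3 + 1.8q = 81.3 - 0.5q → q* = 30.0000.
The Pigouvian tax equals MEC at q*: 6.1 + 0.2×30.0000 = 12.1000.

tax = €12.1 per unit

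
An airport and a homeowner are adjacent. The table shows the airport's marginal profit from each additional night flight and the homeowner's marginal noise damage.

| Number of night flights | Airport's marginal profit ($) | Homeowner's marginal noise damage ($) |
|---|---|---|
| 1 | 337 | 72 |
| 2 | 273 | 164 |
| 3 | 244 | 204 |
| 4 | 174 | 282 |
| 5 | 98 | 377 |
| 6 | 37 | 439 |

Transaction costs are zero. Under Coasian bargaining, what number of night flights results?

3

Bargaining reaches the level where marginal profit last exceeds marginal noise damage.
That holds through level 3 (244 ≥ 204) but not at 4 (174 < 282).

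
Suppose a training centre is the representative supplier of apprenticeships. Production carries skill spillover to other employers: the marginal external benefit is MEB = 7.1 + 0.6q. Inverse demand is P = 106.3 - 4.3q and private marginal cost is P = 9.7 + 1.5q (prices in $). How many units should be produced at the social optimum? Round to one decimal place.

q* = 19.9

Social marginal cost = private MC − MEB = 2.6 + 0.9q.
Set SMC = demand: 2.6 + 0.9q = 106.3 - 4.3q → q* = 19.9423.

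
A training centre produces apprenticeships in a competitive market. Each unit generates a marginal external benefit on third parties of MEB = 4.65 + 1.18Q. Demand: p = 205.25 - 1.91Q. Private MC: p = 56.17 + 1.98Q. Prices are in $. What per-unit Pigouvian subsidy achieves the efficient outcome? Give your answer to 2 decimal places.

subsidy = $71.59 per unit

Social marginal cost = private MC − MEB = 51.52 + 0.80Q.
Set SMC = demand: 51.52 + 0.80Q = 205.25 - 1.91Q → Q* = 56.7269.
The Pigouvian subsidy equals MEB at Q*: 4.65 + 1.18×56.7269 = 71.5877.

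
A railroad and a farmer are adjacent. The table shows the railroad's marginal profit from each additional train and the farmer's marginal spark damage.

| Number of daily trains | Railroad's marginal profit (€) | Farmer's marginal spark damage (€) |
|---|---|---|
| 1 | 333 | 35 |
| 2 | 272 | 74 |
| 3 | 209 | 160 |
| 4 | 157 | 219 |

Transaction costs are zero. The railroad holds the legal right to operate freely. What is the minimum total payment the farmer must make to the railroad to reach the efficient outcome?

€157

Left alone the railroad would choose level 4 (marginal profit stays positive).
Efficient level: k* = 3 (marginal profit ≥ marginal spark damage through 3).
The farmer must at least cover the railroad's forgone profit from cutting 4→3: 157 = 157.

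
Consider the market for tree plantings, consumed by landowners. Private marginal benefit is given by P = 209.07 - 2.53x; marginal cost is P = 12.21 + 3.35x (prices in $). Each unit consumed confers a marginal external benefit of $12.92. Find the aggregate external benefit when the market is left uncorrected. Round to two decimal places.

Market equilibrium (private): 12.21 + 3.35x = 209.07 - 2.53x → x_m = 33.4796.
Total external benefit = MEB × x_m = 12.92 × 33.4796 = 432.5564.

$432.56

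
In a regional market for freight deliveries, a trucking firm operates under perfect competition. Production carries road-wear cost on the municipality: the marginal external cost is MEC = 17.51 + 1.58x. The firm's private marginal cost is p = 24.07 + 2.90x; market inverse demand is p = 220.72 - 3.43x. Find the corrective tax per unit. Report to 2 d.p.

tax = 53.29 per unit

Social marginal cost = private MC + MEC = 41.58 + 4.48x.
Set SMC = demand: 41.58 + 4.48x = 220.72 - 3.43x → x* = 22.6473.
The Pigouvian tax equals MEC at x*: 17.51 + 1.58×22.6473 = 53.2927.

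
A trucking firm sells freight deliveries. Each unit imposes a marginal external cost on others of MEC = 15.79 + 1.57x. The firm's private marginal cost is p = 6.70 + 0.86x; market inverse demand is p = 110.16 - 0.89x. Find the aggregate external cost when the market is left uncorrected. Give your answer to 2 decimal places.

3677.22

Market equilibrium (private): 6.70 + 0.86x = 110.16 - 0.89x → x_m = 59.1200.
Total external cost = ∫₀^{x_m} (15.79 + 1.57x) dx = 15.79×59.1200 + ½×1.57×59.1200² = 3677.2167.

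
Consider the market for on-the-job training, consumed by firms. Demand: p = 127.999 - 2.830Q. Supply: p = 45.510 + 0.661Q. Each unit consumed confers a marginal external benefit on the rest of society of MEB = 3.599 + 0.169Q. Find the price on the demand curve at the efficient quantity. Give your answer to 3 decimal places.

Social marginal benefit = demand + MEB = 131.598 - 2.661Q.
Set SMB = MC: 131.598 - 2.661Q = 45.510 + 0.661Q → Q* = 25.9145.
Consumer price on the demand curve at Q*: 127.999 − 2.830×25.9145 = 54.6610.

P = 54.661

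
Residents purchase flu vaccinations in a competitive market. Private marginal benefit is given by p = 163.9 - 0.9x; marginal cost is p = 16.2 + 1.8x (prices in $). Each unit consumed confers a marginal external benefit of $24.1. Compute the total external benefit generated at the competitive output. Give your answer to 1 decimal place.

Market equilibrium (private): 16.2 + 1.8x = 163.9 - 0.9x → x_m = 54.7037.
Total external benefit = MEB × x_m = 24.1 × 54.7037 = 1318.3592.

$1318.4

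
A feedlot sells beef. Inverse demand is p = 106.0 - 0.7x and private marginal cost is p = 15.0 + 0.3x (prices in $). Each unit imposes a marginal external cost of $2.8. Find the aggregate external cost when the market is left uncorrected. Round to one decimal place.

$254.8

Market equilibrium (private): 15.0 + 0.3x = 106.0 - 0.7x → x_m = 91.0000.
Total external cost = MEC × x_m = 2.8 × 91.0000 = 254.8000.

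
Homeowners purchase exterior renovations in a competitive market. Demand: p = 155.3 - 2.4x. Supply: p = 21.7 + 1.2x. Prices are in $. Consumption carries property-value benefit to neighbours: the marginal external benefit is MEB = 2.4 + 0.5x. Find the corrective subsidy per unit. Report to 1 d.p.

Social marginal benefit = demand + MEB = 157.7 - 1.9x.
Set SMB = MC: 157.7 - 1.9x = 21.7 + 1.2x → x* = 43.8710.
The Pigouvian subsidy equals MEB at x*: 2.4 + 0.5×43.8710 = 24.3355.

subsidy = $24.3 per unit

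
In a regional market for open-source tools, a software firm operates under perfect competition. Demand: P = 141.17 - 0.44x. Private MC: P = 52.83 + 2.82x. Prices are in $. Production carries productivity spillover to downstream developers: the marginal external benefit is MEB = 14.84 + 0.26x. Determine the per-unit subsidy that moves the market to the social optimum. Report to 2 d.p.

Social marginal cost = private MC − MEB = 37.99 + 2.56x.
Set SMC = demand: 37.99 + 2.56x = 141.17 - 0.44x → x* = 34.3933.
The Pigouvian subsidy equals MEB at x*: 14.84 + 0.26×34.3933 = 23.7823.

subsidy = $23.78 per unit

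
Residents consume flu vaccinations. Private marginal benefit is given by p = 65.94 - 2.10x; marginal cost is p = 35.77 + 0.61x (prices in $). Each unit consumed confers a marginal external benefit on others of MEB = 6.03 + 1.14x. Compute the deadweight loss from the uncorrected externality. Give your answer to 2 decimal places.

DWL = $111.62

Market equilibrium (private): 35.77 + 0.61x = 65.94 - 2.10x → x_m = 11.1328.
Social marginal benefit = demand + MEB = 71.97 - 0.96x.
Set SMB = MC: 71.97 - 0.96x = 35.77 + 0.61x → x* = 23.0573.
Between x* and x_m the wedge SMB − MC runs linearly from 0 to MEB(x_m), so the loss is a triangle.
DWL = ½ × 11.9245 × 18.7214 = 111.6217.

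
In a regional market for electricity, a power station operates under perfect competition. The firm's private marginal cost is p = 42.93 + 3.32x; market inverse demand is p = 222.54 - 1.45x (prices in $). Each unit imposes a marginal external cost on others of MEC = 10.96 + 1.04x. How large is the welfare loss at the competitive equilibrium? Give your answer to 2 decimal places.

DWL = $216.18

Market equilibrium (private): 42.93 + 3.32x = 222.54 - 1.45x → x_m = 37.6541.
Social marginal cost = private MC + MEC = 53.89 + 4.36x.
Set SMC = demand: 53.89 + 4.36x = 222.54 - 1.45x → x* = 29.0275.
Between x* and x_m the wedge SMC − demand runs linearly from 0 to MEC(x_m), so the loss is a triangle.
DWL = ½ × 8.6266 × 50.1203 = 216.1839.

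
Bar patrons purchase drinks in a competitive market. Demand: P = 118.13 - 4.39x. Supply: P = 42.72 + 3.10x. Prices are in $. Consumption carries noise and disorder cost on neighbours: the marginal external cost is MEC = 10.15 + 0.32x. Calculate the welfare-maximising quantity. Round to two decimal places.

Social marginal benefit = demand − MEC = 107.98 - 4.71x.
Set SMB = MC: 107.98 - 4.71x = 42.72 + 3.10x → x* = 8.3560.

x* = 8.36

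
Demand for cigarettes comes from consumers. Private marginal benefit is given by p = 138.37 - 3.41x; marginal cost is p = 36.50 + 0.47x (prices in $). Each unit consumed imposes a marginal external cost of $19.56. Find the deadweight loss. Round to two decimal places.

DWL = $49.30

Market equilibrium (private): 36.50 + 0.47x = 138.37 - 3.41x → x_m = 26.2552.
Social marginal benefit = demand − MEC = 118.81 - 3.41x.
Set SMB = MC: 118.81 - 3.41x = 36.50 + 0.47x → x* = 21.2139.
The welfare-loss triangle has base |x_m − x*| and height MEC(x_m) (the vertical gap between SMB and MC is zero at x* and MEC at x_m).
DWL = ½ × 5.0413 × 19.5600 = 49.3039.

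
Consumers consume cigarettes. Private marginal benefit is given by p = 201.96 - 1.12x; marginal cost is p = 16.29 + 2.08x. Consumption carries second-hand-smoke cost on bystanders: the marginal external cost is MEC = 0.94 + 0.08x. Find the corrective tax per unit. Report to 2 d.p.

Social marginal benefit = demand − MEC = 201.02 - 1.20x.
Set SMB = MC: 201.02 - 1.20x = 16.29 + 2.08x → x* = 56.3201.
The Pigouvian tax equals MEC at x*: 0.94 + 0.08×56.3201 = 5.4456.

tax = 5.45 per unit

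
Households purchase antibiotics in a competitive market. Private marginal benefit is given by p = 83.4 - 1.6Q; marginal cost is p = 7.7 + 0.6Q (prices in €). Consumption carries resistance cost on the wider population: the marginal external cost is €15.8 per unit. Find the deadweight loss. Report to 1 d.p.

DWL = €56.7

Market equilibrium (private): 7.7 + 0.6Q = 83.4 - 1.6Q → Q_m = 34.4091.
Social marginal benefit = demand − MEC = 67.6 - 1.6Q.
Set SMB = MC: 67.6 - 1.6Q = 7.7 + 0.6Q → Q* = 27.2273.
The loss is the area between SMB and MC from Q* to Q_m; with linear curves that's a triangle of height MEC(Q_m).
DWL = ½ × 7.1818 × 15.8000 = 56.7362.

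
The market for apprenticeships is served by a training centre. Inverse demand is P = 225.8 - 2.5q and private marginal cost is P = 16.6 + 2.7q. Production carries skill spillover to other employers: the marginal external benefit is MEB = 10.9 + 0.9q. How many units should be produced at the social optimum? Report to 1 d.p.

Social marginal cost = private MC − MEB = 5.7 + 1.8q.
Set SMC = demand: 5.7 + 1.8q = 225.8 - 2.5q → q* = 51.1860.

q* = 51.2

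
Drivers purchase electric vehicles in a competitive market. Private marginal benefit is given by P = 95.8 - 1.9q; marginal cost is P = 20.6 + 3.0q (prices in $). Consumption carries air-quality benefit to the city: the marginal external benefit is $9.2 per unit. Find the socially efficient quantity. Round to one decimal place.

Social marginal benefit = demand + MEB = 105.0 - 1.9q.
Set SMB = MC: 105.0 - 1.9q = 20.6 + 3.0q → q* = 17.2245.

q* = 17.2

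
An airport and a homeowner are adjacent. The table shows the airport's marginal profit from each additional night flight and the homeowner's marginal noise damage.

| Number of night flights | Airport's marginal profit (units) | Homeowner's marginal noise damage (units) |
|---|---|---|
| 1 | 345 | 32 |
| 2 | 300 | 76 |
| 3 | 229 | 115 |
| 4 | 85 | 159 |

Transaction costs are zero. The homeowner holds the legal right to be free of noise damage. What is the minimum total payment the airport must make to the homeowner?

Efficient level: marginal profit ≥ marginal noise damage through level 3, so k* = 3.
With the homeowner holding the right, the airport must at least compensate total damage at k*: 32 + 76 + 115 = 223.

223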